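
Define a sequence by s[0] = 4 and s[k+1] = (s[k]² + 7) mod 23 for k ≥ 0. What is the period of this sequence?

4

s[0] = 4; s[1] = 0; s[2] = 7; s[3] = 10; s[4] = 15; s[5] = 2; s[6] = 11; s[7] = 13; s[8] = 15.
Since s[8] = s[4] = 15, the sequence is eventually periodic: after a pre-period of length 4 it cycles with period 4.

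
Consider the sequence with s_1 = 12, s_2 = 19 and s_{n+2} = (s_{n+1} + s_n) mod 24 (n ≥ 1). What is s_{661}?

s_1 = 12, s_2 = 19, s_3 = 7, s_4 = 2, s_5 = 9, s_6 = 11, s_7 = 20, s_8 = 7, s_9 = 3, s_{10} = 10, s_{11} = 13, s_{12} = 23, s_{13} = 12, s_{14} = 11, s_{15} = 23, s_{16} = 10, s_{17} = 9, s_{18} = 19, s_{19} = 4, s_{20} = 23, s_{21} = 3, s_{22} = 2, s_{23} = 5, s_{24} = 7, s_{25} = 12, s_{26} = 19.
Since (s_{25}, s_{26}) = (s_1, s_2) = (12, 19) (two consecutive terms determine the rest), the sequence is periodic with period 24.
So s_{661} = s_{1 + ((661-1) mod 24)} = s_{13} = 12.

12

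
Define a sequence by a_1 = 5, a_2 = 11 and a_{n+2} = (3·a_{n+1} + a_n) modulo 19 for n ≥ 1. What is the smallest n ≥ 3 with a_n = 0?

a_1 = 5, a_2 = 11, a_3 = 0, a_4 = 11, a_5 = 14, a_6 = 15, a_7 = 2, a_8 = 2, a_9 = 8, a_{10} = 7, a_{11} = 10, a_{12} = 18, a_{13} = 7, a_{14} = 1, a_{15} = 10, a_{16} = 12, a_{17} = 8, a_{18} = 17, a_{19} = 2, a_{20} = 4, a_{21} = 14, a_{22} = 8, a_{23} = 0, a_{24} = 8, a_{25} = 5, a_{26} = 4, a_{27} = 17, a_{28} = 17, a_{29} = 11, a_{30} = 12, a_{31} = 9, a_{32} = 1, a_{33} = 12, a_{34} = 18, a_{35} = 9, a_{36} = 7, a_{37} = 11, a_{38} = 2, a_{39} = 17, a_{40} = 15, a_{41} = 5, a_{42} = 11.
Since (a_{41}, a_{42}) = (a_1, a_2) = (5, 11) (two consecutive terms determine the rest), the sequence is periodic with period 40.
The value 0 first appears (with n ≥ 3) at a_3.

3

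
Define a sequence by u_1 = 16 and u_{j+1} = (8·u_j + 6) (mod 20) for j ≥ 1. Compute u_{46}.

Listing terms: u_1 = 16,  u_2 = 14,  u_3 = 18,  u_4 = 10,  u_5 = 6,  u_6 = 14.
Since u_6 = u_2 = 14, the sequence is eventually periodic: after a pre-period of length 1 it cycles with period 4.
For j ≥ 2, u_j depends only on (j - 2) mod 4. (46 - 2) mod 4 = 0, so u_{46} = u_2 = 14.

14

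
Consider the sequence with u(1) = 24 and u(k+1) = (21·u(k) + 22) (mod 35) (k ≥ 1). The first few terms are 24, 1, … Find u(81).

29

Listing terms: u(1) = 24,  u(2) = 1,  u(3) = 8,  u(4) = 15,  u(5) = 22,  u(6) = 29,  u(7) = 1.
Since u(7) = u(2) = 1, the sequence is eventually periodic: after a pre-period of length 1 it cycles with period 5.
For k ≥ 2, u(k) depends only on (k - 2) mod 5. (81 - 2) mod 5 = 4, so u(81) = u(6) = 29.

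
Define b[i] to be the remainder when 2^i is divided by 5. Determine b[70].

Computing terms: b[0] = 1,  b[1] = 2,  b[2] = 4,  b[3] = 3,  b[4] = 1.
Since b[4] = b[0] = 1, the sequence is periodic with period 4.
So b[70] = b[0 + ((70-0) mod 4)] = b[2] = 4.

4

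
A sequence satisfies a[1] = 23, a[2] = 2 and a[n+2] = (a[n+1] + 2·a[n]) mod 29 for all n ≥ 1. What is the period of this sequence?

Computing terms: a[1] = 23,  a[2] = 2,  a[3] = 19,  a[4] = 23,  a[5] = 3,  a[6] = 20,  a[7] = 26,  a[8] = 8,  a[9] = 2,  a[10] = 18,  a[11] = 22,  a[12] = 0,  a[13] = 15,  a[14] = 15,  a[15] = 16,  a[16] = 17,  a[17] = 20,  a[18] = 25,  a[19] = 7,  a[20] = 28,  a[21] = 13,  a[22] = 11,  a[23] = 8,  a[24] = 1,  a[25] = 17,  a[26] = 19,  a[27] = 24,  a[28] = 4,  a[29] = 23,  a[30] = 2.
Since (a[29], a[30]) = (a[1], a[2]) = (23, 2) (two consecutive terms determine the rest), the sequence is periodic with period 28.

28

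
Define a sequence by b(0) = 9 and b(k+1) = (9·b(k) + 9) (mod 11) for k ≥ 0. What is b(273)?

b(0) = 9; b(1) = 2; b(2) = 5; b(3) = 10; b(4) = 0; b(5) = 9.
The sequence repeats with period 5.
So b(273) = b(0 + ((273-0) mod 5)) = b(3) = 10.

10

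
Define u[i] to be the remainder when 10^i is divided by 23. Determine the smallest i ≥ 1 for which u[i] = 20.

Listing terms: u[0] = 1, u[1] = 10, u[2] = 8, u[3] = 11, u[4] = 18, u[5] = 19, u[6] = 6, u[7] = 14, u[8] = 2, u[9] = 20, u[10] = 16, u[11] = 22, u[12] = 13, u[13] = 15, u[14] = 12, u[15] = 5, u[16] = 4, u[17] = 17, u[18] = 9, u[19] = 21, u[20] = 3, u[21] = 7, u[22] = 1.
Since u[22] = u[0] = 1, the sequence is periodic with period 22.
The value 20 first appears (with i ≥ 1) at u[9].

9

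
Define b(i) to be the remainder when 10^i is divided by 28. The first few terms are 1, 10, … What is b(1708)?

We have b(0) = 1,  b(1) = 10,  b(2) = 16,  b(3) = 20,  b(4) = 4,  b(5) = 12,  b(6) = 8,  b(7) = 24,  b(8) = 16.
Since b(8) = b(2) = 16, the sequence is eventually periodic: after a pre-period of length 2 it cycles with period 6.
For i ≥ 2, b(i) depends only on (i - 2) mod 6. (1708 - 2) mod 6 = 2, so b(1708) = b(4) = 4.

4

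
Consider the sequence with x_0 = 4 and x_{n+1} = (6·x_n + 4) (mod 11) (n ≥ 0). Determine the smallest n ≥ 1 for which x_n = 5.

4

We have x_0 = 4; x_1 = 6; x_2 = 7; x_3 = 2; x_4 = 5; x_5 = 1; x_6 = 10; x_7 = 9; x_8 = 3; x_9 = 0; x_{10} = 4.
Since x_{10} = x_0 = 4, the sequence is periodic with period 10.
The value 5 first appears (with n ≥ 1) at x_4.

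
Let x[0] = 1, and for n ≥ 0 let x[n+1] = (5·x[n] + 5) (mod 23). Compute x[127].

We have x[0] = 1; x[1] = 10; x[2] = 9; x[3] = 4; x[4] = 2; x[5] = 15; x[6] = 11; x[7] = 14; x[8] = 6; x[9] = 12; x[10] = 19; x[11] = 8; x[12] = 22; x[13] = 0; x[14] = 5; x[15] = 7; x[16] = 17; x[17] = 21; x[18] = 18; x[19] = 3; x[20] = 20; x[21] = 13; x[22] = 1.
The sequence repeats with period 22.
(127 - 0) mod 22 = 17, so x[127] = x[17] = 21.

21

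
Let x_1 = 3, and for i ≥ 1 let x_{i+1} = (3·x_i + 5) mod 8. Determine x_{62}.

6

x_1 = 3, x_2 = 6, x_3 = 7, x_4 = 2, x_5 = 3.
The sequence repeats with period 4.
So x_{62} = x_{1 + ((62-1) mod 4)} = x_2 = 6.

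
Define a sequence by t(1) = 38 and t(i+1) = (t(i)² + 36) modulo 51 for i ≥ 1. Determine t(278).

1

Computing terms: t(1) = 38; t(2) = 1; t(3) = 37; t(4) = 28; t(5) = 4; t(6) = 1.
Since t(6) = t(2) = 1, the sequence is eventually periodic: after a pre-period of length 1 it cycles with period 4.
For i ≥ 2, t(i) depends only on (i - 2) mod 4. (278 - 2) mod 4 = 0, so t(278) = t(2) = 1.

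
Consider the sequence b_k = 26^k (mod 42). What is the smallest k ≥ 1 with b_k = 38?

Listing terms: b_0 = 1,  b_1 = 26,  b_2 = 4,  b_3 = 20,  b_4 = 16,  b_5 = 38,  b_6 = 22,  b_7 = 26.
Since b_7 = b_1 = 26, the sequence is eventually periodic: after a pre-period of length 1 it cycles with period 6.
The value 38 first appears (with k ≥ 1) at b_5.

5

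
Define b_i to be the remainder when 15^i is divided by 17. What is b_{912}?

Listing terms: b_1 = 15, b_2 = 4, b_3 = 9, b_4 = 16, b_5 = 2, b_6 = 13, b_7 = 8, b_8 = 1, b_9 = 15.
The sequence repeats with period 8.
(912 - 1) mod 8 = 7, so b_{912} = b_8 = 1.

1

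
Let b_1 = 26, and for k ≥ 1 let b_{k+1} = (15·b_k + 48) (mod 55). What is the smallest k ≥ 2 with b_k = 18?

3

We have b_1 = 26; b_2 = 53; b_3 = 18; b_4 = 43; b_5 = 33; b_6 = 48; b_7 = 53.
Since b_7 = b_2 = 53, the sequence is eventually periodic: after a pre-period of length 1 it cycles with period 5.
The value 18 first appears (with k ≥ 2) at b_3.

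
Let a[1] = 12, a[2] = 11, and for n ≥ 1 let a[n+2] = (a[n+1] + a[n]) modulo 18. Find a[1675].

We have a[1] = 12; a[2] = 11; a[3] = 5; a[4] = 16; a[5] = 3; a[6] = 1; a[7] = 4; a[8] = 5; a[9] = 9; a[10] = 14; a[11] = 5; a[12] = 1; a[13] = 6; a[14] = 7; a[15] = 13; a[16] = 2; a[17] = 15; a[18] = 17; a[19] = 14; a[20] = 13; a[21] = 9; a[22] = 4; a[23] = 13; a[24] = 17; a[25] = 12; a[26] = 11.
The sequence repeats with period 24.
(1675 - 1) mod 24 = 18, so a[1675] = a[19] = 14.

14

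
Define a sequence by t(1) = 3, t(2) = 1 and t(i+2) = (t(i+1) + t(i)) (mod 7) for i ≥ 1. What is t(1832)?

Listing terms: t(1) = 3, t(2) = 1, t(3) = 4, t(4) = 5, t(5) = 2, t(6) = 0, t(7) = 2, t(8) = 2, t(9) = 4, t(10) = 6, t(11) = 3, t(12) = 2, t(13) = 5, t(14) = 0, t(15) = 5, t(16) = 5, t(17) = 3, t(18) = 1.
The sequence repeats with period 16.
So t(1832) = t(1 + ((1832-1) mod 16)) = t(8) = 2.

2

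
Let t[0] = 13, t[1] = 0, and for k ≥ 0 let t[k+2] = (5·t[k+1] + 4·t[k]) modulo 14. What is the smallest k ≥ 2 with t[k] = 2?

Computing terms: t[0] = 13, t[1] = 0, t[2] = 10, t[3] = 8, t[4] = 10, t[5] = 12, t[6] = 2, t[7] = 2, t[8] = 4, t[9] = 0, t[10] = 2, t[11] = 10, t[12] = 2, t[13] = 8, t[14] = 6, t[15] = 6, t[16] = 12, t[17] = 0, t[18] = 6, t[19] = 2, t[20] = 6, t[21] = 10, t[22] = 4, t[23] = 4, t[24] = 8, t[25] = 0, t[26] = 4, t[27] = 6, t[28] = 4, t[29] = 2, t[30] = 12, t[31] = 12, t[32] = 10, t[33] = 0, t[34] = 12, t[35] = 4, t[36] = 12, t[37] = 6, t[38] = 8, t[39] = 8, t[40] = 2, t[41] = 0, t[42] = 8, t[43] = 12, t[44] = 8, t[45] = 4, t[46] = 10, t[47] = 10, t[48] = 6, t[49] = 0, t[50] = 10.
Since (t[49], t[50]) = (t[1], t[2]) = (0, 10) (two consecutive terms determine the rest), the sequence is eventually periodic: after a pre-period of length 1 it cycles with period 48.
The value 2 first appears (with k ≥ 2) at t[6].

6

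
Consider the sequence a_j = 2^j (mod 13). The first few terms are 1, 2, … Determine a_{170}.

Listing terms: a_0 = 1,  a_1 = 2,  a_2 = 4,  a_3 = 8,  a_4 = 3,  a_5 = 6,  a_6 = 12,  a_7 = 11,  a_8 = 9,  a_9 = 5,  a_{10} = 10,  a_{11} = 7,  a_{12} = 1.
The sequence repeats with period 12.
(170 - 0) mod 12 = 2, so a_{170} = a_2 = 4.

4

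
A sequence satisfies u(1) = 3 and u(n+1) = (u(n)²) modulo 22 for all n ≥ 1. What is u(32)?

5

We have u(1) = 3; u(2) = 9; u(3) = 15; u(4) = 5; u(5) = 3.
Since u(5) = u(1) = 3, the sequence is periodic with period 4.
So u(32) = u(1 + ((32-1) mod 4)) = u(4) = 5.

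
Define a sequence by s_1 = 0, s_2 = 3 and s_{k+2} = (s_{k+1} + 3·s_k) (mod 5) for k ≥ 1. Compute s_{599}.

Listing terms: s_1 = 0,  s_2 = 3,  s_3 = 3,  s_4 = 2,  s_5 = 1,  s_6 = 2,  s_7 = 0,  s_8 = 1,  s_9 = 1,  s_{10} = 4,  s_{11} = 2,  s_{12} = 4,  s_{13} = 0,  s_{14} = 2,  s_{15} = 2,  s_{16} = 3,  s_{17} = 4,  s_{18} = 3,  s_{19} = 0,  s_{20} = 4,  s_{21} = 4,  s_{22} = 1,  s_{23} = 3,  s_{24} = 1,  s_{25} = 0,  s_{26} = 3.
Since (s_{25}, s_{26}) = (s_1, s_2) = (0, 3) (two consecutive terms determine the rest), the sequence is periodic with period 24.
(599 - 1) mod 24 = 22, so s_{599} = s_{23} = 3.

3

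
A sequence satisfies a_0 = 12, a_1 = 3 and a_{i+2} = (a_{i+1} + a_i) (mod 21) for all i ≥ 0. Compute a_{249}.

a_0 = 12,  a_1 = 3,  a_2 = 15,  a_3 = 18,  a_4 = 12,  a_5 = 9,  a_6 = 0,  a_7 = 9,  a_8 = 9,  a_9 = 18,  a_{10} = 6,  a_{11} = 3,  a_{12} = 9,  a_{13} = 12,  a_{14} = 0,  a_{15} = 12,  a_{16} = 12,  a_{17} = 3.
Since (a_{16}, a_{17}) = (a_0, a_1) = (12, 3) (two consecutive terms determine the rest), the sequence is periodic with period 16.
So a_{249} = a_{0 + ((249-0) mod 16)} = a_9 = 18.

18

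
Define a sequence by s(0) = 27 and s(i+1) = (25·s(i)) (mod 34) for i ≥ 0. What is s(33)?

29

Listing terms: s(0) = 27,  s(1) = 29,  s(2) = 11,  s(3) = 3,  s(4) = 7,  s(5) = 5,  s(6) = 23,  s(7) = 31,  s(8) = 27.
The sequence repeats with period 8.
(33 - 0) mod 8 = 1, so s(33) = s(1) = 29.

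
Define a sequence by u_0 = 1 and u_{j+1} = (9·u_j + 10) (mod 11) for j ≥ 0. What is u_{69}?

10

We have u_0 = 1,  u_1 = 8,  u_2 = 5,  u_3 = 0,  u_4 = 10,  u_5 = 1.
Since u_5 = u_0 = 1, the sequence is periodic with period 5.
So u_{69} = u_{0 + ((69-0) mod 5)} = u_4 = 10.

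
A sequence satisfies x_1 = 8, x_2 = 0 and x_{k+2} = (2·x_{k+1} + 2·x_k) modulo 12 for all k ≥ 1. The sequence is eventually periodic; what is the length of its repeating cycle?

3

We have x_1 = 8; x_2 = 0; x_3 = 4; x_4 = 8; x_5 = 0.
Since (x_4, x_5) = (x_1, x_2) = (8, 0) (two consecutive terms determine the rest), the sequence is periodic with period 3.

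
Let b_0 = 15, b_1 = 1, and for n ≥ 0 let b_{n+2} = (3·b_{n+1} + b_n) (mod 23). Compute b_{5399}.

0

b_0 = 15, b_1 = 1, b_2 = 18, b_3 = 9, b_4 = 22, b_5 = 6, b_6 = 17, b_7 = 11, b_8 = 4, b_9 = 0, b_{10} = 4, b_{11} = 12, b_{12} = 17, b_{13} = 17, b_{14} = 22, b_{15} = 14, b_{16} = 18, b_{17} = 22, b_{18} = 15, b_{19} = 21, b_{20} = 9, b_{21} = 2, b_{22} = 15, b_{23} = 1.
Since (b_{22}, b_{23}) = (b_0, b_1) = (15, 1) (two consecutive terms determine the rest), the sequence is periodic with period 22.
(5399 - 0) mod 22 = 9, so b_{5399} = b_9 = 0.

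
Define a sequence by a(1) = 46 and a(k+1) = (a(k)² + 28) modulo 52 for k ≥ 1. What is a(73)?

Listing terms: a(1) = 46; a(2) = 12; a(3) = 16; a(4) = 24; a(5) = 32; a(6) = 12.
Since a(6) = a(2) = 12, the sequence is eventually periodic: after a pre-period of length 1 it cycles with period 4.
For k ≥ 2, a(k) depends only on (k - 2) mod 4. (73 - 2) mod 4 = 3, so a(73) = a(5) = 32.

32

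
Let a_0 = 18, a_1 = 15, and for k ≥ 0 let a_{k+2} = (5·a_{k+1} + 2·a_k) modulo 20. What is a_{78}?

19

a_0 = 18; a_1 = 15; a_2 = 11; a_3 = 5; a_4 = 7; a_5 = 5; a_6 = 19; a_7 = 5; a_8 = 3; a_9 = 5; a_{10} = 11; a_{11} = 5.
Since (a_{10}, a_{11}) = (a_2, a_3) = (11, 5) (two consecutive terms determine the rest), the sequence is eventually periodic: after a pre-period of length 2 it cycles with period 8.
For k ≥ 2, a_k depends only on (k - 2) mod 8. (78 - 2) mod 8 = 4, so a_{78} = a_6 = 19.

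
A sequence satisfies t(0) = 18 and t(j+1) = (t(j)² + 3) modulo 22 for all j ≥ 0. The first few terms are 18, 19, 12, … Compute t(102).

4

We have t(0) = 18, t(1) = 19, t(2) = 12, t(3) = 15, t(4) = 8, t(5) = 1, t(6) = 4, t(7) = 19.
Since t(7) = t(1) = 19, the sequence is eventually periodic: after a pre-period of length 1 it cycles with period 6.
For j ≥ 1, t(j) depends only on (j - 1) mod 6. (102 - 1) mod 6 = 5, so t(102) = t(6) = 4.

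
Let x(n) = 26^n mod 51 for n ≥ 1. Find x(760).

Listing terms: x(1) = 26, x(2) = 13, x(3) = 32, x(4) = 16, x(5) = 8, x(6) = 4, x(7) = 2, x(8) = 1, x(9) = 26.
Since x(9) = x(1) = 26, the sequence is periodic with period 8.
(760 - 1) mod 8 = 7, so x(760) = x(8) = 1.

1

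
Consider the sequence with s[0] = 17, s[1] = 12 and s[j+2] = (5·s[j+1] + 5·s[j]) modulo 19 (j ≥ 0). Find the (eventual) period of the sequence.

18

Computing terms: s[0] = 17,  s[1] = 12,  s[2] = 12,  s[3] = 6,  s[4] = 14,  s[5] = 5,  s[6] = 0,  s[7] = 6,  s[8] = 11,  s[9] = 9,  s[10] = 5,  s[11] = 13,  s[12] = 14,  s[13] = 2,  s[14] = 4,  s[15] = 11,  s[16] = 18,  s[17] = 12,  s[18] = 17,  s[19] = 12.
The sequence repeats with period 18.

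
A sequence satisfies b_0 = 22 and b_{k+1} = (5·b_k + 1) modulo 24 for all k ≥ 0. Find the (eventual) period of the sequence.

8

Listing terms: b_0 = 22, b_1 = 15, b_2 = 4, b_3 = 21, b_4 = 10, b_5 = 3, b_6 = 16, b_7 = 9, b_8 = 22.
The sequence repeats with period 8.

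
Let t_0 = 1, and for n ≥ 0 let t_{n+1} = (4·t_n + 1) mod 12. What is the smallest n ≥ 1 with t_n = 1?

t_0 = 1,  t_1 = 5,  t_2 = 9,  t_3 = 1.
Since t_3 = t_0 = 1, the sequence is periodic with period 3.
The value 1 next appears (with n ≥ 1) at t_3.

3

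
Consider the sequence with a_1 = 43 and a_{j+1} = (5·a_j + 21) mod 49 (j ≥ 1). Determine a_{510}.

Listing terms: a_1 = 43; a_2 = 40; a_3 = 25; a_4 = 48; a_5 = 16; a_6 = 3; a_7 = 36; a_8 = 5; a_9 = 46; a_{10} = 6; a_{11} = 2; a_{12} = 31; a_{13} = 29; a_{14} = 19; a_{15} = 18; a_{16} = 13; a_{17} = 37; a_{18} = 10; a_{19} = 22; a_{20} = 33; a_{21} = 39; a_{22} = 20; a_{23} = 23; a_{24} = 38; a_{25} = 15; a_{26} = 47; a_{27} = 11; a_{28} = 27; a_{29} = 9; a_{30} = 17; a_{31} = 8; a_{32} = 12; a_{33} = 32; a_{34} = 34; a_{35} = 44; a_{36} = 45; a_{37} = 1; a_{38} = 26; a_{39} = 4; a_{40} = 41; a_{41} = 30; a_{42} = 24; a_{43} = 43.
The sequence repeats with period 42.
(510 - 1) mod 42 = 5, so a_{510} = a_6 = 3.

3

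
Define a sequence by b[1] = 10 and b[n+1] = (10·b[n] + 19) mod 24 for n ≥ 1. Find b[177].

b[1] = 10,  b[2] = 23,  b[3] = 9,  b[4] = 13,  b[5] = 5,  b[6] = 21,  b[7] = 13.
Since b[7] = b[4] = 13, the sequence is eventually periodic: after a pre-period of length 3 it cycles with period 3.
For n ≥ 4, b[n] depends only on (n - 4) mod 3. (177 - 4) mod 3 = 2, so b[177] = b[6] = 21.

21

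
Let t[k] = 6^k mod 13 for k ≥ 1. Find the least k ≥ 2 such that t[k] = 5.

Computing terms: t[1] = 6,  t[2] = 10,  t[3] = 8,  t[4] = 9,  t[5] = 2,  t[6] = 12,  t[7] = 7,  t[8] = 3,  t[9] = 5,  t[10] = 4,  t[11] = 11,  t[12] = 1,  t[13] = 6.
Since t[13] = t[1] = 6, the sequence is periodic with period 12.
The value 5 first appears (with k ≥ 2) at t[9].

9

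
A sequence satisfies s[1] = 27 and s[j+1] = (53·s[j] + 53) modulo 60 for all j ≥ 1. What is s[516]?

38

s[1] = 27; s[2] = 44; s[3] = 45; s[4] = 38; s[5] = 27.
Since s[5] = s[1] = 27, the sequence is periodic with period 4.
(516 - 1) mod 4 = 3, so s[516] = s[4] = 38.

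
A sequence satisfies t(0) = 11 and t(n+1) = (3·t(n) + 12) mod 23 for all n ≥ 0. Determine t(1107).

5

t(0) = 11,  t(1) = 22,  t(2) = 9,  t(3) = 16,  t(4) = 14,  t(5) = 8,  t(6) = 13,  t(7) = 5,  t(8) = 4,  t(9) = 1,  t(10) = 15,  t(11) = 11.
Since t(11) = t(0) = 11, the sequence is periodic with period 11.
(1107 - 0) mod 11 = 7, so t(1107) = t(7) = 5.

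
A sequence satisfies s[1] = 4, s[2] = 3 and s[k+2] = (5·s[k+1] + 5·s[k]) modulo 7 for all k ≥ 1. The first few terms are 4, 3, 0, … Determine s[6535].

We have s[1] = 4, s[2] = 3, s[3] = 0, s[4] = 1, s[5] = 5, s[6] = 2, s[7] = 0, s[8] = 3, s[9] = 1, s[10] = 6, s[11] = 0, s[12] = 2, s[13] = 3, s[14] = 4, s[15] = 0, s[16] = 6, s[17] = 2, s[18] = 5, s[19] = 0, s[20] = 4, s[21] = 6, s[22] = 1, s[23] = 0, s[24] = 5, s[25] = 4, s[26] = 3.
The sequence repeats with period 24.
So s[6535] = s[1 + ((6535-1) mod 24)] = s[7] = 0.

0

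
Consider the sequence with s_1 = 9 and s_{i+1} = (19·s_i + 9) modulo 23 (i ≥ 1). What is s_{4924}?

Listing terms: s_1 = 9; s_2 = 19; s_3 = 2; s_4 = 1; s_5 = 5; s_6 = 12; s_7 = 7; s_8 = 4; s_9 = 16; s_{10} = 14; s_{11} = 22; s_{12} = 13; s_{13} = 3; s_{14} = 20; s_{15} = 21; s_{16} = 17; s_{17} = 10; s_{18} = 15; s_{19} = 18; s_{20} = 6; s_{21} = 8; s_{22} = 0; s_{23} = 9.
The sequence repeats with period 22.
So s_{4924} = s_{1 + ((4924-1) mod 22)} = s_{18} = 15.

15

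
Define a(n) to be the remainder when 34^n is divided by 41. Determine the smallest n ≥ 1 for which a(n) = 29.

Computing terms: a(0) = 1,  a(1) = 34,  a(2) = 8,  a(3) = 26,  a(4) = 23,  a(5) = 3,  a(6) = 20,  a(7) = 24,  a(8) = 37,  a(9) = 28,  a(10) = 9,  a(11) = 19,  a(12) = 31,  a(13) = 29,  a(14) = 2,  a(15) = 27,  a(16) = 16,  a(17) = 11,  a(18) = 5,  a(19) = 6,  a(20) = 40,  a(21) = 7,  a(22) = 33,  a(23) = 15,  a(24) = 18,  a(25) = 38,  a(26) = 21,  a(27) = 17,  a(28) = 4,  a(29) = 13,  a(30) = 32,  a(31) = 22,  a(32) = 10,  a(33) = 12,  a(34) = 39,  a(35) = 14,  a(36) = 25,  a(37) = 30,  a(38) = 36,  a(39) = 35,  a(40) = 1.
Since a(40) = a(0) = 1, the sequence is periodic with period 40.
The value 29 first appears (with n ≥ 1) at a(13).

13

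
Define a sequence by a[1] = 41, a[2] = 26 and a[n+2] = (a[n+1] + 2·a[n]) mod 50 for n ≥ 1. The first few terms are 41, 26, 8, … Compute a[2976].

0

We have a[1] = 41, a[2] = 26, a[3] = 8, a[4] = 10, a[5] = 26, a[6] = 46, a[7] = 48, a[8] = 40, a[9] = 36, a[10] = 16, a[11] = 38, a[12] = 20, a[13] = 46, a[14] = 36, a[15] = 28, a[16] = 0, a[17] = 6, a[18] = 6, a[19] = 18, a[20] = 30, a[21] = 16, a[22] = 26, a[23] = 8.
Since (a[22], a[23]) = (a[2], a[3]) = (26, 8) (two consecutive terms determine the rest), the sequence is eventually periodic: after a pre-period of length 1 it cycles with period 20.
For n ≥ 2, a[n] depends only on (n - 2) mod 20. (2976 - 2) mod 20 = 14, so a[2976] = a[16] = 0.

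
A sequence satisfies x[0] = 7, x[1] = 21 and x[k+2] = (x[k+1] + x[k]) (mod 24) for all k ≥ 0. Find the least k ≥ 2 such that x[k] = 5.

We have x[0] = 7,  x[1] = 21,  x[2] = 4,  x[3] = 1,  x[4] = 5,  x[5] = 6,  x[6] = 11,  x[7] = 17,  x[8] = 4,  x[9] = 21,  x[10] = 1,  x[11] = 22,  x[12] = 23,  x[13] = 21,  x[14] = 20,  x[15] = 17,  x[16] = 13,  x[17] = 6,  x[18] = 19,  x[19] = 1,  x[20] = 20,  x[21] = 21,  x[22] = 17,  x[23] = 14,  x[24] = 7,  x[25] = 21.
The sequence repeats with period 24.
The value 5 first appears (with k ≥ 2) at x[4].

4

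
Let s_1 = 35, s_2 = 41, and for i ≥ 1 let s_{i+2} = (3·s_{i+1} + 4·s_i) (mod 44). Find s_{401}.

35

s_1 = 35, s_2 = 41, s_3 = 43, s_4 = 29, s_5 = 39, s_6 = 13, s_7 = 19, s_8 = 21, s_9 = 7, s_{10} = 17, s_{11} = 35, s_{12} = 41.
Since (s_{11}, s_{12}) = (s_1, s_2) = (35, 41) (two consecutive terms determine the rest), the sequence is periodic with period 10.
(401 - 1) mod 10 = 0, so s_{401} = s_1 = 35.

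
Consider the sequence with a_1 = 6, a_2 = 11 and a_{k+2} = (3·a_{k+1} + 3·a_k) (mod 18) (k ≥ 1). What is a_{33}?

Computing terms: a_1 = 6,  a_2 = 11,  a_3 = 15,  a_4 = 6,  a_5 = 9,  a_6 = 9,  a_7 = 0,  a_8 = 9,  a_9 = 9.
Since (a_8, a_9) = (a_5, a_6) = (9, 9) (two consecutive terms determine the rest), the sequence is eventually periodic: after a pre-period of length 4 it cycles with period 3.
For k ≥ 5, a_k depends only on (k - 5) mod 3. (33 - 5) mod 3 = 1, so a_{33} = a_6 = 9.

9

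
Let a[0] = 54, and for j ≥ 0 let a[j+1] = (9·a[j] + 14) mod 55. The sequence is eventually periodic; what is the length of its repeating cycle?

10

We have a[0] = 54; a[1] = 5; a[2] = 4; a[3] = 50; a[4] = 24; a[5] = 10; a[6] = 49; a[7] = 15; a[8] = 39; a[9] = 35; a[10] = 54.
The sequence repeats with period 10.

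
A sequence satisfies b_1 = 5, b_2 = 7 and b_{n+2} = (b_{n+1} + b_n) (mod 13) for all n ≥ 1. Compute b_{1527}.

We have b_1 = 5,  b_2 = 7,  b_3 = 12,  b_4 = 6,  b_5 = 5,  b_6 = 11,  b_7 = 3,  b_8 = 1,  b_9 = 4,  b_{10} = 5,  b_{11} = 9,  b_{12} = 1,  b_{13} = 10,  b_{14} = 11,  b_{15} = 8,  b_{16} = 6,  b_{17} = 1,  b_{18} = 7,  b_{19} = 8,  b_{20} = 2,  b_{21} = 10,  b_{22} = 12,  b_{23} = 9,  b_{24} = 8,  b_{25} = 4,  b_{26} = 12,  b_{27} = 3,  b_{28} = 2,  b_{29} = 5,  b_{30} = 7.
The sequence repeats with period 28.
(1527 - 1) mod 28 = 14, so b_{1527} = b_{15} = 8.

8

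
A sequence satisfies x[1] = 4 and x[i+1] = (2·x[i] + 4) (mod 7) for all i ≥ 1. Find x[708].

Listing terms: x[1] = 4, x[2] = 5, x[3] = 0, x[4] = 4.
The sequence repeats with period 3.
(708 - 1) mod 3 = 2, so x[708] = x[3] = 0.

0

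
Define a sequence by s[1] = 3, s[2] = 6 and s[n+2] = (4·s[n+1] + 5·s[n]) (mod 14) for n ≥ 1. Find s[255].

11

Computing terms: s[1] = 3,  s[2] = 6,  s[3] = 11,  s[4] = 4,  s[5] = 1,  s[6] = 10,  s[7] = 3,  s[8] = 6.
The sequence repeats with period 6.
(255 - 1) mod 6 = 2, so s[255] = s[3] = 11.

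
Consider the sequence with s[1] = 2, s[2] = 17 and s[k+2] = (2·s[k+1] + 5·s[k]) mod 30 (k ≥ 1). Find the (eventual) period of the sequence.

Computing terms: s[1] = 2,  s[2] = 17,  s[3] = 14,  s[4] = 23,  s[5] = 26,  s[6] = 17,  s[7] = 14.
Since (s[6], s[7]) = (s[2], s[3]) = (17, 14) (two consecutive terms determine the rest), the sequence is eventually periodic: after a pre-period of length 1 it cycles with period 4.

4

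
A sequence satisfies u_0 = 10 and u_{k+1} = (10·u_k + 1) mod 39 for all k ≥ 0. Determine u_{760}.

Listing terms: u_0 = 10, u_1 = 23, u_2 = 36, u_3 = 10.
The sequence repeats with period 3.
So u_{760} = u_{0 + ((760-0) mod 3)} = u_1 = 23.

23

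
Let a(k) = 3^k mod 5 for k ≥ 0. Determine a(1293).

We have a(0) = 1,  a(1) = 3,  a(2) = 4,  a(3) = 2,  a(4) = 1.
The sequence repeats with period 4.
So a(1293) = a(0 + ((1293-0) mod 4)) = a(1) = 3.

3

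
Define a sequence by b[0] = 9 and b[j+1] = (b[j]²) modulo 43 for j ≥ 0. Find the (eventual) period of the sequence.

6

Computing terms: b[0] = 9,  b[1] = 38,  b[2] = 25,  b[3] = 23,  b[4] = 13,  b[5] = 40,  b[6] = 9.
Since b[6] = b[0] = 9, the sequence is periodic with period 6.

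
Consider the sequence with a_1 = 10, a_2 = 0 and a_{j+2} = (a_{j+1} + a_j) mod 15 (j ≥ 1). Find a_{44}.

10

Listing terms: a_1 = 10; a_2 = 0; a_3 = 10; a_4 = 10; a_5 = 5; a_6 = 0; a_7 = 5; a_8 = 5; a_9 = 10; a_{10} = 0.
The sequence repeats with period 8.
(44 - 1) mod 8 = 3, so a_{44} = a_4 = 10.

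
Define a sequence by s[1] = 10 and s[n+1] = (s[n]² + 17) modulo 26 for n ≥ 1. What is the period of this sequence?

6

Listing terms: s[1] = 10, s[2] = 13, s[3] = 4, s[4] = 7, s[5] = 14, s[6] = 5, s[7] = 16, s[8] = 13.
Since s[8] = s[2] = 13, the sequence is eventually periodic: after a pre-period of length 1 it cycles with period 6.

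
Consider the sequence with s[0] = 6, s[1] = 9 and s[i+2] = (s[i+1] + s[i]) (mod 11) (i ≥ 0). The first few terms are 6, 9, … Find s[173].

2

Computing terms: s[0] = 6; s[1] = 9; s[2] = 4; s[3] = 2; s[4] = 6; s[5] = 8; s[6] = 3; s[7] = 0; s[8] = 3; s[9] = 3; s[10] = 6; s[11] = 9.
Since (s[10], s[11]) = (s[0], s[1]) = (6, 9) (two consecutive terms determine the rest), the sequence is periodic with period 10.
(173 - 0) mod 10 = 3, so s[173] = s[3] = 2.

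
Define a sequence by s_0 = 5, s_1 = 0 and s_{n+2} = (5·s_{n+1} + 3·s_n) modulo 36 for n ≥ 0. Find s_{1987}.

12

s_0 = 5,  s_1 = 0,  s_2 = 15,  s_3 = 3,  s_4 = 24,  s_5 = 21,  s_6 = 33,  s_7 = 12,  s_8 = 15,  s_9 = 3.
Since (s_8, s_9) = (s_2, s_3) = (15, 3) (two consecutive terms determine the rest), the sequence is eventually periodic: after a pre-period of length 2 it cycles with period 6.
For n ≥ 2, s_n depends only on (n - 2) mod 6. (1987 - 2) mod 6 = 5, so s_{1987} = s_7 = 12.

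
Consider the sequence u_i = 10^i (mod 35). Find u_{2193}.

20

Listing terms: u_0 = 1; u_1 = 10; u_2 = 30; u_3 = 20; u_4 = 25; u_5 = 5; u_6 = 15; u_7 = 10.
Since u_7 = u_1 = 10, the sequence is eventually periodic: after a pre-period of length 1 it cycles with period 6.
For i ≥ 1, u_i depends only on (i - 1) mod 6. (2193 - 1) mod 6 = 2, so u_{2193} = u_3 = 20.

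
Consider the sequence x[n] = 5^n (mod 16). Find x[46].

9

x[1] = 5, x[2] = 9, x[3] = 13, x[4] = 1, x[5] = 5.
The sequence repeats with period 4.
(46 - 1) mod 4 = 1, so x[46] = x[2] = 9.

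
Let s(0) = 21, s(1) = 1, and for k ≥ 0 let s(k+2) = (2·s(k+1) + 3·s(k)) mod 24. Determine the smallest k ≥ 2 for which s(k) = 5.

Computing terms: s(0) = 21, s(1) = 1, s(2) = 17, s(3) = 13, s(4) = 5, s(5) = 1, s(6) = 17.
Since (s(5), s(6)) = (s(1), s(2)) = (1, 17) (two consecutive terms determine the rest), the sequence is eventually periodic: after a pre-period of length 1 it cycles with period 4.
The value 5 first appears (with k ≥ 2) at s(4).

4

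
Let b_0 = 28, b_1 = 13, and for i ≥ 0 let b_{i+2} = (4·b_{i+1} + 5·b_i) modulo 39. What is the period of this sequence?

Computing terms: b_0 = 28,  b_1 = 13,  b_2 = 36,  b_3 = 14,  b_4 = 2,  b_5 = 0,  b_6 = 10,  b_7 = 1,  b_8 = 15,  b_9 = 26,  b_{10} = 23,  b_{11} = 27,  b_{12} = 28,  b_{13} = 13.
The sequence repeats with period 12.

12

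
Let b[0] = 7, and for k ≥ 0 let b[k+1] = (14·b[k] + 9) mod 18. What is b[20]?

13

b[0] = 7,  b[1] = 17,  b[2] = 13,  b[3] = 11,  b[4] = 1,  b[5] = 5,  b[6] = 7.
Since b[6] = b[0] = 7, the sequence is periodic with period 6.
So b[20] = b[0 + ((20-0) mod 6)] = b[2] = 13.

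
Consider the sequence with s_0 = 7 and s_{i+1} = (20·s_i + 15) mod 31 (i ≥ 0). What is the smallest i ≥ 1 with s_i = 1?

Listing terms: s_0 = 7, s_1 = 0, s_2 = 15, s_3 = 5, s_4 = 22, s_5 = 21, s_6 = 1, s_7 = 4, s_8 = 2, s_9 = 24, s_{10} = 30, s_{11} = 26, s_{12} = 8, s_{13} = 20, s_{14} = 12, s_{15} = 7.
The sequence repeats with period 15.
The value 1 first appears (with i ≥ 1) at s_6.

6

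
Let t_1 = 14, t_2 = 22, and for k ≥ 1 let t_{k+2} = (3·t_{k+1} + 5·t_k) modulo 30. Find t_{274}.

22

We have t_1 = 14; t_2 = 22; t_3 = 16; t_4 = 8; t_5 = 14; t_6 = 22.
The sequence repeats with period 4.
So t_{274} = t_{1 + ((274-1) mod 4)} = t_2 = 22.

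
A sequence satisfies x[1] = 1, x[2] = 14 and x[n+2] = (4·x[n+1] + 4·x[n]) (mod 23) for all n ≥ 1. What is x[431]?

17

We have x[1] = 1, x[2] = 14, x[3] = 14, x[4] = 20, x[5] = 21, x[6] = 3, x[7] = 4, x[8] = 5, x[9] = 13, x[10] = 3, x[11] = 18, x[12] = 15, x[13] = 17, x[14] = 13, x[15] = 5, x[16] = 3, x[17] = 9, x[18] = 2, x[19] = 21, x[20] = 0, x[21] = 15, x[22] = 14, x[23] = 1, x[24] = 14.
The sequence repeats with period 22.
So x[431] = x[1 + ((431-1) mod 22)] = x[13] = 17.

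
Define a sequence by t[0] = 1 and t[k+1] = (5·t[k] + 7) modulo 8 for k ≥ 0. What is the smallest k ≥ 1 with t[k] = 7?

Listing terms: t[0] = 1; t[1] = 4; t[2] = 3; t[3] = 6; t[4] = 5; t[5] = 0; t[6] = 7; t[7] = 2; t[8] = 1.
Since t[8] = t[0] = 1, the sequence is periodic with period 8.
The value 7 first appears (with k ≥ 1) at t[6].

6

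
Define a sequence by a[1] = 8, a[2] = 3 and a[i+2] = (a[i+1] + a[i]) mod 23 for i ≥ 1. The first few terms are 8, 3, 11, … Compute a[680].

11

We have a[1] = 8, a[2] = 3, a[3] = 11, a[4] = 14, a[5] = 2, a[6] = 16, a[7] = 18, a[8] = 11, a[9] = 6, a[10] = 17, a[11] = 0, a[12] = 17, a[13] = 17, a[14] = 11, a[15] = 5, a[16] = 16, a[17] = 21, a[18] = 14, a[19] = 12, a[20] = 3, a[21] = 15, a[22] = 18, a[23] = 10, a[24] = 5, a[25] = 15, a[26] = 20, a[27] = 12, a[28] = 9, a[29] = 21, a[30] = 7, a[31] = 5, a[32] = 12, a[33] = 17, a[34] = 6, a[35] = 0, a[36] = 6, a[37] = 6, a[38] = 12, a[39] = 18, a[40] = 7, a[41] = 2, a[42] = 9, a[43] = 11, a[44] = 20, a[45] = 8, a[46] = 5, a[47] = 13, a[48] = 18, a[49] = 8, a[50] = 3.
Since (a[49], a[50]) = (a[1], a[2]) = (8, 3) (two consecutive terms determine the rest), the sequence is periodic with period 48.
So a[680] = a[1 + ((680-1) mod 48)] = a[8] = 11.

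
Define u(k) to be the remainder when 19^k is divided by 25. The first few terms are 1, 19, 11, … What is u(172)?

11

We have u(0) = 1; u(1) = 19; u(2) = 11; u(3) = 9; u(4) = 21; u(5) = 24; u(6) = 6; u(7) = 14; u(8) = 16; u(9) = 4; u(10) = 1.
The sequence repeats with period 10.
So u(172) = u(0 + ((172-0) mod 10)) = u(2) = 11.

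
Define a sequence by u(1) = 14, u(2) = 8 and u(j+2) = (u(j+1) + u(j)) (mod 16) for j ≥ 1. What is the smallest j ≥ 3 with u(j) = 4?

5

u(1) = 14, u(2) = 8, u(3) = 6, u(4) = 14, u(5) = 4, u(6) = 2, u(7) = 6, u(8) = 8, u(9) = 14, u(10) = 6, u(11) = 4, u(12) = 10, u(13) = 14, u(14) = 8.
Since (u(13), u(14)) = (u(1), u(2)) = (14, 8) (two consecutive terms determine the rest), the sequence is periodic with period 12.
The value 4 first appears (with j ≥ 3) at u(5).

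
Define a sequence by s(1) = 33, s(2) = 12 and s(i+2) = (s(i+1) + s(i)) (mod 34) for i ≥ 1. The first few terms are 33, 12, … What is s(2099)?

14

Computing terms: s(1) = 33, s(2) = 12, s(3) = 11, s(4) = 23, s(5) = 0, s(6) = 23, s(7) = 23, s(8) = 12, s(9) = 1, s(10) = 13, s(11) = 14, s(12) = 27, s(13) = 7, s(14) = 0, s(15) = 7, s(16) = 7, s(17) = 14, s(18) = 21, s(19) = 1, s(20) = 22, s(21) = 23, s(22) = 11, s(23) = 0, s(24) = 11, s(25) = 11, s(26) = 22, s(27) = 33, s(28) = 21, s(29) = 20, s(30) = 7, s(31) = 27, s(32) = 0, s(33) = 27, s(34) = 27, s(35) = 20, s(36) = 13, s(37) = 33, s(38) = 12.
The sequence repeats with period 36.
(2099 - 1) mod 36 = 10, so s(2099) = s(11) = 14.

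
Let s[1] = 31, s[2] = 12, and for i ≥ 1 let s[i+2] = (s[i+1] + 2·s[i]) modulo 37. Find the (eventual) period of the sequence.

36

Computing terms: s[1] = 31; s[2] = 12; s[3] = 0; s[4] = 24; s[5] = 24; s[6] = 35; s[7] = 9; s[8] = 5; s[9] = 23; s[10] = 33; s[11] = 5; s[12] = 34; s[13] = 7; s[14] = 1; s[15] = 15; s[16] = 17; s[17] = 10; s[18] = 7; s[19] = 27; s[20] = 4; s[21] = 21; s[22] = 29; s[23] = 34; s[24] = 18; s[25] = 12; s[26] = 11; s[27] = 35; s[28] = 20; s[29] = 16; s[30] = 19; s[31] = 14; s[32] = 15; s[33] = 6; s[34] = 36; s[35] = 11; s[36] = 9; s[37] = 31; s[38] = 12.
The sequence repeats with period 36.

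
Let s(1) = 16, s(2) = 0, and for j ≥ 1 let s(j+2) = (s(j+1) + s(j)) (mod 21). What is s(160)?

5

s(1) = 16,  s(2) = 0,  s(3) = 16,  s(4) = 16,  s(5) = 11,  s(6) = 6,  s(7) = 17,  s(8) = 2,  s(9) = 19,  s(10) = 0,  s(11) = 19,  s(12) = 19,  s(13) = 17,  s(14) = 15,  s(15) = 11,  s(16) = 5,  s(17) = 16,  s(18) = 0.
The sequence repeats with period 16.
(160 - 1) mod 16 = 15, so s(160) = s(16) = 5.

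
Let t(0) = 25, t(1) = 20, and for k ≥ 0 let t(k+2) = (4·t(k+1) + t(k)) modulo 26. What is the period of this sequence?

Listing terms: t(0) = 25; t(1) = 20; t(2) = 1; t(3) = 24; t(4) = 19; t(5) = 22; t(6) = 3; t(7) = 8; t(8) = 9; t(9) = 18; t(10) = 3; t(11) = 4; t(12) = 19; t(13) = 2; t(14) = 1; t(15) = 6; t(16) = 25; t(17) = 2; t(18) = 7; t(19) = 4; t(20) = 23; t(21) = 18; t(22) = 17; t(23) = 8; t(24) = 23; t(25) = 22; t(26) = 7; t(27) = 24; t(28) = 25; t(29) = 20.
The sequence repeats with period 28.

28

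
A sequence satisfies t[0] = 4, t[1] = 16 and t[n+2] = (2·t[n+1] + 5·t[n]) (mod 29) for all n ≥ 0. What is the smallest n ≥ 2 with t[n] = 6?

We have t[0] = 4, t[1] = 16, t[2] = 23, t[3] = 10, t[4] = 19, t[5] = 1, t[6] = 10, t[7] = 25, t[8] = 13, t[9] = 6, t[10] = 19, t[11] = 10, t[12] = 28, t[13] = 19, t[14] = 4, t[15] = 16.
Since (t[14], t[15]) = (t[0], t[1]) = (4, 16) (two consecutive terms determine the rest), the sequence is periodic with period 14.
The value 6 first appears (with n ≥ 2) at t[9].

9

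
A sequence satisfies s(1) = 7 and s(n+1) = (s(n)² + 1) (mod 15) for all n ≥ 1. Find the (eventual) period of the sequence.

3

We have s(1) = 7; s(2) = 5; s(3) = 11; s(4) = 2; s(5) = 5.
Since s(5) = s(2) = 5, the sequence is eventually periodic: after a pre-period of length 1 it cycles with period 3.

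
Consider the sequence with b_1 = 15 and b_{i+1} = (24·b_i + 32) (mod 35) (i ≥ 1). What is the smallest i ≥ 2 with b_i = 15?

Computing terms: b_1 = 15,  b_2 = 7,  b_3 = 25,  b_4 = 2,  b_5 = 10,  b_6 = 27,  b_7 = 15.
The sequence repeats with period 6.
The value 15 next appears (with i ≥ 2) at b_7.

7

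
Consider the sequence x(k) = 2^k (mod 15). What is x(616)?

1

Computing terms: x(1) = 2,  x(2) = 4,  x(3) = 8,  x(4) = 1,  x(5) = 2.
Since x(5) = x(1) = 2, the sequence is periodic with period 4.
(616 - 1) mod 4 = 3, so x(616) = x(4) = 1.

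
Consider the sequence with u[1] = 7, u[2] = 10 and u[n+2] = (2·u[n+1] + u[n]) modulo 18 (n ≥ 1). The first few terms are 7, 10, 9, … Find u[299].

Listing terms: u[1] = 7; u[2] = 10; u[3] = 9; u[4] = 10; u[5] = 11; u[6] = 14; u[7] = 3; u[8] = 2; u[9] = 7; u[10] = 16; u[11] = 3; u[12] = 4; u[13] = 11; u[14] = 8; u[15] = 9; u[16] = 8; u[17] = 7; u[18] = 4; u[19] = 15; u[20] = 16; u[21] = 11; u[22] = 2; u[23] = 15; u[24] = 14; u[25] = 7; u[26] = 10.
Since (u[25], u[26]) = (u[1], u[2]) = (7, 10) (two consecutive terms determine the rest), the sequence is periodic with period 24.
(299 - 1) mod 24 = 10, so u[299] = u[11] = 3.

3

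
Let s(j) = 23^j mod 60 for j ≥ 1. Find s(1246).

Computing terms: s(1) = 23, s(2) = 49, s(3) = 47, s(4) = 1, s(5) = 23.
The sequence repeats with period 4.
So s(1246) = s(1 + ((1246-1) mod 4)) = s(2) = 49.

49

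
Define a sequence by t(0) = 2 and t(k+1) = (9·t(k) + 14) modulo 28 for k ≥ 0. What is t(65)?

8

t(0) = 2,  t(1) = 4,  t(2) = 22,  t(3) = 16,  t(4) = 18,  t(5) = 8,  t(6) = 2.
Since t(6) = t(0) = 2, the sequence is periodic with period 6.
(65 - 0) mod 6 = 5, so t(65) = t(5) = 8.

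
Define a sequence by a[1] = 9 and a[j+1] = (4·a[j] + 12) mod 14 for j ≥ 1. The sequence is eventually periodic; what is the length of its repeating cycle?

3

We have a[1] = 9; a[2] = 6; a[3] = 8; a[4] = 2; a[5] = 6.
Since a[5] = a[2] = 6, the sequence is eventually periodic: after a pre-period of length 1 it cycles with period 3.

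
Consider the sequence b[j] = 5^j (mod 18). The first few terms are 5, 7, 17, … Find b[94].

13

Listing terms: b[1] = 5; b[2] = 7; b[3] = 17; b[4] = 13; b[5] = 11; b[6] = 1; b[7] = 5.
Since b[7] = b[1] = 5, the sequence is periodic with period 6.
(94 - 1) mod 6 = 3, so b[94] = b[4] = 13.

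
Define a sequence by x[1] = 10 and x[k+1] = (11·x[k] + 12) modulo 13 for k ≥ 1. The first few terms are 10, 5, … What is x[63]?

2

We have x[1] = 10,  x[2] = 5,  x[3] = 2,  x[4] = 8,  x[5] = 9,  x[6] = 7,  x[7] = 11,  x[8] = 3,  x[9] = 6,  x[10] = 0,  x[11] = 12,  x[12] = 1,  x[13] = 10.
Since x[13] = x[1] = 10, the sequence is periodic with period 12.
(63 - 1) mod 12 = 2, so x[63] = x[3] = 2.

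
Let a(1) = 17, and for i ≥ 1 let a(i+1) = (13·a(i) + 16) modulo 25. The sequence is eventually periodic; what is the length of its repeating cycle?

4

Computing terms: a(1) = 17,  a(2) = 12,  a(3) = 22,  a(4) = 2,  a(5) = 17.
Since a(5) = a(1) = 17, the sequence is periodic with period 4.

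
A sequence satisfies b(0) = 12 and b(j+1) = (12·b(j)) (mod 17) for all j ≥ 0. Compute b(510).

b(0) = 12; b(1) = 8; b(2) = 11; b(3) = 13; b(4) = 3; b(5) = 2; b(6) = 7; b(7) = 16; b(8) = 5; b(9) = 9; b(10) = 6; b(11) = 4; b(12) = 14; b(13) = 15; b(14) = 10; b(15) = 1; b(16) = 12.
Since b(16) = b(0) = 12, the sequence is periodic with period 16.
(510 - 0) mod 16 = 14, so b(510) = b(14) = 10.

10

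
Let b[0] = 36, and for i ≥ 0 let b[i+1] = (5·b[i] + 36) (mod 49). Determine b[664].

25

Listing terms: b[0] = 36, b[1] = 20, b[2] = 38, b[3] = 30, b[4] = 39, b[5] = 35, b[6] = 15, b[7] = 13, b[8] = 3, b[9] = 2, b[10] = 46, b[11] = 21, b[12] = 43, b[13] = 6, b[14] = 17, b[15] = 23, b[16] = 4, b[17] = 7, b[18] = 22, b[19] = 48, b[20] = 31, b[21] = 44, b[22] = 11, b[23] = 42, b[24] = 1, b[25] = 41, b[26] = 45, b[27] = 16, b[28] = 18, b[29] = 28, b[30] = 29, b[31] = 34, b[32] = 10, b[33] = 37, b[34] = 25, b[35] = 14, b[36] = 8, b[37] = 27, b[38] = 24, b[39] = 9, b[40] = 32, b[41] = 0, b[42] = 36.
Since b[42] = b[0] = 36, the sequence is periodic with period 42.
(664 - 0) mod 42 = 34, so b[664] = b[34] = 25.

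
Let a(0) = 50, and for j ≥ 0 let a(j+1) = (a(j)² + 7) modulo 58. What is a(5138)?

0

a(0) = 50; a(1) = 13; a(2) = 2; a(3) = 11; a(4) = 12; a(5) = 35; a(6) = 14; a(7) = 29; a(8) = 36; a(9) = 27; a(10) = 40; a(11) = 41; a(12) = 6; a(13) = 43; a(14) = 0; a(15) = 7; a(16) = 56; a(17) = 11.
Since a(17) = a(3) = 11, the sequence is eventually periodic: after a pre-period of length 3 it cycles with period 14.
For j ≥ 3, a(j) depends only on (j - 3) mod 14. (5138 - 3) mod 14 = 11, so a(5138) = a(14) = 0.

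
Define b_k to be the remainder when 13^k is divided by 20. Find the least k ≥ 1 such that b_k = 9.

b_0 = 1, b_1 = 13, b_2 = 9, b_3 = 17, b_4 = 1.
The sequence repeats with period 4.
The value 9 first appears (with k ≥ 1) at b_2.

2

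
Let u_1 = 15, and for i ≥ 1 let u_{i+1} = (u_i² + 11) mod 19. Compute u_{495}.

1

Listing terms: u_1 = 15,  u_2 = 8,  u_3 = 18,  u_4 = 12,  u_5 = 3,  u_6 = 1,  u_7 = 12.
Since u_7 = u_4 = 12, the sequence is eventually periodic: after a pre-period of length 3 it cycles with period 3.
For i ≥ 4, u_i depends only on (i - 4) mod 3. (495 - 4) mod 3 = 2, so u_{495} = u_6 = 1.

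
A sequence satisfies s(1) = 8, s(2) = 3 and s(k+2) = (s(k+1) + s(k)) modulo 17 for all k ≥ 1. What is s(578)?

We have s(1) = 8, s(2) = 3, s(3) = 11, s(4) = 14, s(5) = 8, s(6) = 5, s(7) = 13, s(8) = 1, s(9) = 14, s(10) = 15, s(11) = 12, s(12) = 10, s(13) = 5, s(14) = 15, s(15) = 3, s(16) = 1, s(17) = 4, s(18) = 5, s(19) = 9, s(20) = 14, s(21) = 6, s(22) = 3, s(23) = 9, s(24) = 12, s(25) = 4, s(26) = 16, s(27) = 3, s(28) = 2, s(29) = 5, s(30) = 7, s(31) = 12, s(32) = 2, s(33) = 14, s(34) = 16, s(35) = 13, s(36) = 12, s(37) = 8, s(38) = 3.
Since (s(37), s(38)) = (s(1), s(2)) = (8, 3) (two consecutive terms determine the rest), the sequence is periodic with period 36.
(578 - 1) mod 36 = 1, so s(578) = s(2) = 3.

3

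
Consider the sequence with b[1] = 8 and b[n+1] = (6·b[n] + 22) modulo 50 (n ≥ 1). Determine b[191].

Computing terms: b[1] = 8, b[2] = 20, b[3] = 42, b[4] = 24, b[5] = 16, b[6] = 18, b[7] = 30, b[8] = 2, b[9] = 34, b[10] = 26, b[11] = 28, b[12] = 40, b[13] = 12, b[14] = 44, b[15] = 36, b[16] = 38, b[17] = 0, b[18] = 22, b[19] = 4, b[20] = 46, b[21] = 48, b[22] = 10, b[23] = 32, b[24] = 14, b[25] = 6, b[26] = 8.
The sequence repeats with period 25.
(191 - 1) mod 25 = 15, so b[191] = b[16] = 38.

38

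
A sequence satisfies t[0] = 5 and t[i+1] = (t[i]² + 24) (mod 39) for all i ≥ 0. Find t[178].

Listing terms: t[0] = 5; t[1] = 10; t[2] = 7; t[3] = 34; t[4] = 10.
Since t[4] = t[1] = 10, the sequence is eventually periodic: after a pre-period of length 1 it cycles with period 3.
For i ≥ 1, t[i] depends only on (i - 1) mod 3. (178 - 1) mod 3 = 0, so t[178] = t[1] = 10.

10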